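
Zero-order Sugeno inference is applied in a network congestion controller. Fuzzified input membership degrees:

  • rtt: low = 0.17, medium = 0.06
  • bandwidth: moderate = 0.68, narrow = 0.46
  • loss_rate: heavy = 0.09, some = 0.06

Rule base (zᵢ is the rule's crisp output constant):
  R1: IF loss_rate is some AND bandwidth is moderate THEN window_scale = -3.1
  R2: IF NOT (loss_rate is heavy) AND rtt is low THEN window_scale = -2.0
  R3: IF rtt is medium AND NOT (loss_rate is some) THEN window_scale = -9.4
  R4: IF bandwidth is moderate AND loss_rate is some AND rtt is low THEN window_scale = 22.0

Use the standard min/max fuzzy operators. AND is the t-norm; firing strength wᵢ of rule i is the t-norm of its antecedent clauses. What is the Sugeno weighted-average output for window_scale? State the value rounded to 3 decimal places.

0.657

R1 (z=-3.1): some=0.06, moderate=0.68; AND[min(a, b)] → w = 0.06
R2 (z=-2.0): ¬heavy=1−0.09=0.91, low=0.17; AND[min(a, b)] → w = 0.17
R3 (z=-9.4): medium=0.06, ¬some=1−0.06=0.94; AND[min(a, b)] → w = 0.06
R4 (z=22.0): moderate=0.68, some=0.06, low=0.17; AND[min(a, b)] → w = 0.06
Weighted average = (0.06·-3.1 + 0.17·-2.0 + 0.06·-9.4 + 0.06·22.0) / (0.06 + 0.17 + 0.06 + 0.06)
  = 0.2300 / 0.3500 = 0.657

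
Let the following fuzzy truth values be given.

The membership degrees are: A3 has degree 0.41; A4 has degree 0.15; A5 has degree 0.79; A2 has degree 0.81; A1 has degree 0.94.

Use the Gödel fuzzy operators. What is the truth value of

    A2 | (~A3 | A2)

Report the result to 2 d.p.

~A3 = 1 − 0.41 = 0.59
~A3 | A2 = max(a, b) on (0.59, 0.81) = 0.81
A2 | (~A3 | A2) = max(a, b) on (0.81, 0.81) = 0.81

0.81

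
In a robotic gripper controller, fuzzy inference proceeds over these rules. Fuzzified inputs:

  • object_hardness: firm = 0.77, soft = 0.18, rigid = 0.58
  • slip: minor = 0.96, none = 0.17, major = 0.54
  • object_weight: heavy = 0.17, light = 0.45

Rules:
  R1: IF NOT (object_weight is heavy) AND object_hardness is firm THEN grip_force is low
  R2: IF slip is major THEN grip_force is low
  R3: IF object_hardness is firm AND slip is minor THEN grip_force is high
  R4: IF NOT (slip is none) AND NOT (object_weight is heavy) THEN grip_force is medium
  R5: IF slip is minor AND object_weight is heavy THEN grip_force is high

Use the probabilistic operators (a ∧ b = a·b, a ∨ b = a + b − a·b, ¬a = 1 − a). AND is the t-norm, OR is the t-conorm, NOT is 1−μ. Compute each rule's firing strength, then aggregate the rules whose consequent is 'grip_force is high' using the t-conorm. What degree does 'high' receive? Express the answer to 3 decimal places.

R1: ¬heavy=1−0.17=0.83, firm=0.77; AND[a·b] → w = 0.6391
R2: major=0.54 → w = 0.5400
R3: firm=0.77, minor=0.96; AND[a·b] → w = 0.7392
R4: ¬none=1−0.17=0.83, ¬heavy=1−0.17=0.83; AND[a·b] → w = 0.6889
R5: minor=0.96, heavy=0.17; AND[a·b] → w = 0.1632
Rules with consequent 'high': {R3, R5} → strengths 0.7392, 0.1632
Aggregate via t-conorm [a + b − a·b]: 0.7818

0.782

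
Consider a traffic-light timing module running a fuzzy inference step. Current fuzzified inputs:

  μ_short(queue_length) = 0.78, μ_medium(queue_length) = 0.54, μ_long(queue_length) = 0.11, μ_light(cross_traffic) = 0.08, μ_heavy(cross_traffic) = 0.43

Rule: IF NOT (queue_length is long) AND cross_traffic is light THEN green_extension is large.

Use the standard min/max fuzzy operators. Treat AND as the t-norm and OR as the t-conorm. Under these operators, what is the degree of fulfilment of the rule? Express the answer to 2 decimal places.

0.08

firing strength: ¬long=1−0.11=0.89, light=0.08; AND[min(a, b)] → w = 0.08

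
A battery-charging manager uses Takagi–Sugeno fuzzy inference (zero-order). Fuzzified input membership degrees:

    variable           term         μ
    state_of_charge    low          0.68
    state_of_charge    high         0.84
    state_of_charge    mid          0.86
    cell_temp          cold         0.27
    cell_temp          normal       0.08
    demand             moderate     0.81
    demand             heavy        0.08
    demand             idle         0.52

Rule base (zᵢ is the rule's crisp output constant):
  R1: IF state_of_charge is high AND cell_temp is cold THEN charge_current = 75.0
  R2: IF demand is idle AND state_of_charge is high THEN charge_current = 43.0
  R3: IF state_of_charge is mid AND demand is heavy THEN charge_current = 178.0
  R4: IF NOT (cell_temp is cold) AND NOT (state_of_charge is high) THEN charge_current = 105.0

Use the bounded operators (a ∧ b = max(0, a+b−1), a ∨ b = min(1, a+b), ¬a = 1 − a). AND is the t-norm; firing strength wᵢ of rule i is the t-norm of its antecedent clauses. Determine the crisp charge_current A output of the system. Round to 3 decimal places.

50.489

R1 (z=75.0): high=0.84, cold=0.27; AND[max(0, a+b−1)] → w = 0.11
R2 (z=43.0): idle=0.52, high=0.84; AND[max(0, a+b−1)] → w = 0.36
R3 (z=178.0): mid=0.86, heavy=0.08; AND[max(0, a+b−1)] → w = 0.00
R4 (z=105.0): ¬cold=1−0.27=0.73, ¬high=1−0.84=0.16; AND[max(0, a+b−1)] → w = 0.00
Weighted average = (0.11·75.0 + 0.36·43.0 + 0.00·178.0 + 0.00·105.0) / (0.11 + 0.36 + 0.00 + 0.00)
  = 23.7300 / 0.4700 = 50.489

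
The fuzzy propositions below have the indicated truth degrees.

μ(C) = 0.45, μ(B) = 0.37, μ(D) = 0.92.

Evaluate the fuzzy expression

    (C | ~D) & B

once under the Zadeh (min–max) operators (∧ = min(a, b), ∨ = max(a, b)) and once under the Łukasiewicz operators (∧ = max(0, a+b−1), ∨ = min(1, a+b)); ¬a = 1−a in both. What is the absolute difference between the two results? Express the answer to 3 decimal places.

Under Zadeh (min–max):
  ~D = 1 − 0.92 = 0.08
  C | ~D = max(a, b) on (0.45, 0.08) = 0.45
  (C | ~D) & B = min(a, b) on (0.45, 0.37) = 0.37
  → value = 0.3700
Under Łukasiewicz:
  ~D = 1 − 0.92 = 0.08
  C | ~D = min(1, a+b) on (0.45, 0.08) = 0.53
  (C | ~D) & B = max(0, a+b−1) on (0.53, 0.37) = 0.00
  → value = 0.0000
|0.3700 − 0.0000| = 0.370

0.370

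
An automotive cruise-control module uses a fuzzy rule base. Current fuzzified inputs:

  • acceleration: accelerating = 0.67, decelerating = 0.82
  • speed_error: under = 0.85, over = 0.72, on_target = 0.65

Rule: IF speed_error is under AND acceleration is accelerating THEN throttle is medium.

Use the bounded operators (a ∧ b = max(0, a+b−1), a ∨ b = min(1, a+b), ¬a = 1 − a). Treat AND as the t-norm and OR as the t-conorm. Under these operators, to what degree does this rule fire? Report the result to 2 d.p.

firing strength: under=0.85, accelerating=0.67; AND[max(0, a+b−1)] → w = 0.52

0.52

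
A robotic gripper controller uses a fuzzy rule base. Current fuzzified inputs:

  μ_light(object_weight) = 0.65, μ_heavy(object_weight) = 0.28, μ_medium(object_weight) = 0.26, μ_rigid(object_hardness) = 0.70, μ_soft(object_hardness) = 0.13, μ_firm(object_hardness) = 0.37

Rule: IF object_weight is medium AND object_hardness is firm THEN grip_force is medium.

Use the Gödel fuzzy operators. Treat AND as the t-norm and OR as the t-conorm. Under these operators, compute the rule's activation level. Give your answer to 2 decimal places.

0.26

firing strength: medium=0.26, firm=0.37; AND[min(a, b)] → w = 0.26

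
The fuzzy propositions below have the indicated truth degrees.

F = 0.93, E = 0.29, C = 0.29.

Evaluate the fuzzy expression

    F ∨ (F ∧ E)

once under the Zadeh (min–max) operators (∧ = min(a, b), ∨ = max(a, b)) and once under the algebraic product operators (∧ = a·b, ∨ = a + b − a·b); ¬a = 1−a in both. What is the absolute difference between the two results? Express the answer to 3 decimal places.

0.019

Under Zadeh (min–max):
  F ∧ E = min(a, b) on (0.93, 0.29) = 0.29
  F ∨ (F ∧ E) = max(a, b) on (0.93, 0.29) = 0.93
  → value = 0.9300
Under algebraic product:
  F ∧ E = a·b on (0.9300, 0.2900) = 0.2697
  F ∨ (F ∧ E) = a + b − a·b on (0.9300, 0.2697) = 0.9489
  → value = 0.9489
|0.9300 − 0.9489| = 0.019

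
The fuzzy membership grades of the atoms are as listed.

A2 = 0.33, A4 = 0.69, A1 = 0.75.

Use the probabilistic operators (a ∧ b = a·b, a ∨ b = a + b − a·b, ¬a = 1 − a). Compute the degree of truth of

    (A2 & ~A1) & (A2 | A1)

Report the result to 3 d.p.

~A1 = 1 − 0.7500 = 0.2500
A2 & ~A1 = a·b on (0.3300, 0.2500) = 0.0825
A2 | A1 = a + b − a·b on (0.3300, 0.7500) = 0.8325
(A2 & ~A1) & (A2 | A1) = a·b on (0.0825, 0.8325) = 0.0687

0.069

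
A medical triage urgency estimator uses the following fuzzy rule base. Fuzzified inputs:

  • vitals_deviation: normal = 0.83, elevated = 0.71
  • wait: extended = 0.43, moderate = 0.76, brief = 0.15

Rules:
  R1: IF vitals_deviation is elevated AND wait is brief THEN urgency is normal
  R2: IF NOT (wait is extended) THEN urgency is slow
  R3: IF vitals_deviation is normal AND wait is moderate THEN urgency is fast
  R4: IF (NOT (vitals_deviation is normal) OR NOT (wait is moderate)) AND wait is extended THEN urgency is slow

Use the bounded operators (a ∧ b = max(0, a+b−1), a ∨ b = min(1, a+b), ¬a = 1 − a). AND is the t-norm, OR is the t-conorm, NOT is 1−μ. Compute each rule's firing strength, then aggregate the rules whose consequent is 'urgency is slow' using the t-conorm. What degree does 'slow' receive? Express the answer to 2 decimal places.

0.57

R1: elevated=0.71, brief=0.15; AND[max(0, a+b−1)] → w = 0.00
R2: ¬extended=1−0.43=0.57 → w = 0.57
R3: normal=0.83, moderate=0.76; AND[max(0, a+b−1)] → w = 0.59
R4: (¬normal=1−0.83=0.17 OR ¬moderate=1−0.76=0.24) = 0.41; AND[max(0, a+b−1)] with extended=0.43 → w = 0.00
Rules with consequent 'slow': {R2, R4} → strengths 0.57, 0.00
Aggregate via t-conorm [min(1, a+b)]: 0.57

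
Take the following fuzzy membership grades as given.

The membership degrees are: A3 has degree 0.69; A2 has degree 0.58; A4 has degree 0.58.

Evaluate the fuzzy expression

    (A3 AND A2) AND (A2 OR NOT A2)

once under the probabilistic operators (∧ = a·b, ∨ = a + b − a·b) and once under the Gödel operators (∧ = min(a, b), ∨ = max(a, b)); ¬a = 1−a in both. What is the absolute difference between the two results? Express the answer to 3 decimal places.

Under probabilistic:
  A3 AND A2 = a·b on (0.6900, 0.5800) = 0.4002
  NOT A2 = 1 − 0.5800 = 0.4200
  A2 OR NOT A2 = a + b − a·b on (0.5800, 0.4200) = 0.7564
  (A3 AND A2) AND (A2 OR NOT A2) = a·b on (0.4002, 0.7564) = 0.3027
  → value = 0.3027
Under Gödel:
  A3 AND A2 = min(a, b) on (0.69, 0.58) = 0.58
  NOT A2 = 1 − 0.58 = 0.42
  A2 OR NOT A2 = max(a, b) on (0.58, 0.42) = 0.58
  (A3 AND A2) AND (A2 OR NOT A2) = min(a, b) on (0.58, 0.58) = 0.58
  → value = 0.5800
|0.3027 − 0.5800| = 0.277

0.277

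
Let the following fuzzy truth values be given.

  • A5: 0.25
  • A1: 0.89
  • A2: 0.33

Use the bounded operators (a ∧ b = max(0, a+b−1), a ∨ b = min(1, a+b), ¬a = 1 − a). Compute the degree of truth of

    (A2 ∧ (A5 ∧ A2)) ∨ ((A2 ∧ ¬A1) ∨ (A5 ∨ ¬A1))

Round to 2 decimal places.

0.36

A5 ∧ A2 = max(0, a+b−1) on (0.25, 0.33) = 0.00
A2 ∧ (A5 ∧ A2) = max(0, a+b−1) on (0.33, 0.00) = 0.00
¬A1 = 1 − 0.89 = 0.11
A2 ∧ ¬A1 = max(0, a+b−1) on (0.33, 0.11) = 0.00
¬A1 = 1 − 0.89 = 0.11
A5 ∨ ¬A1 = min(1, a+b) on (0.25, 0.11) = 0.36
(A2 ∧ ¬A1) ∨ (A5 ∨ ¬A1) = min(1, a+b) on (0.00, 0.36) = 0.36
(A2 ∧ (A5 ∧ A2)) ∨ ((A2 ∧ ¬A1) ∨ (A5 ∨ ¬A1)) = min(1, a+b) on (0.00, 0.36) = 0.36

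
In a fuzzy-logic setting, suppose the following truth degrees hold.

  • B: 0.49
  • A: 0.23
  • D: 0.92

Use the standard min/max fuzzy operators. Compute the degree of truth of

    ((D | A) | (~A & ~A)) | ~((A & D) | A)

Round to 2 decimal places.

0.92

D | A = max(a, b) on (0.92, 0.23) = 0.92
~A = 1 − 0.23 = 0.77
~A = 1 − 0.23 = 0.77
~A & ~A = min(a, b) on (0.77, 0.77) = 0.77
(D | A) | (~A & ~A) = max(a, b) on (0.92, 0.77) = 0.92
A & D = min(a, b) on (0.23, 0.92) = 0.23
(A & D) | A = max(a, b) on (0.23, 0.23) = 0.23
~((A & D) | A) = 1 − 0.23 = 0.77
((D | A) | (~A & ~A)) | ~((A & D) | A) = max(a, b) on (0.92, 0.77) = 0.92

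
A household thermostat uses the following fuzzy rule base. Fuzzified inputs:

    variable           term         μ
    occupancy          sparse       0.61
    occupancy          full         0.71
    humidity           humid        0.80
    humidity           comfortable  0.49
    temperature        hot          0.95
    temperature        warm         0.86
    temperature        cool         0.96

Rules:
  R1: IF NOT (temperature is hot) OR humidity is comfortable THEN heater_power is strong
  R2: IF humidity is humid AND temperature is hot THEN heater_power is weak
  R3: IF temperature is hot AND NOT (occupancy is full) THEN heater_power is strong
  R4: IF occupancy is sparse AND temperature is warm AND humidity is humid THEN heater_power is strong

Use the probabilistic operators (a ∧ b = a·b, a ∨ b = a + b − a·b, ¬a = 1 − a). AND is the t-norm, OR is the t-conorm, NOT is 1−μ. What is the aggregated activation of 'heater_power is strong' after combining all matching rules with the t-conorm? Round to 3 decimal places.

0.796

R1: ¬hot=1−0.95=0.05, comfortable=0.49; OR[a + b − a·b] → w = 0.5155
R2: humid=0.80, hot=0.95; AND[a·b] → w = 0.7600
R3: hot=0.95, ¬full=1−0.71=0.29; AND[a·b] → w = 0.2755
R4: sparse=0.61, warm=0.86, humid=0.80; AND[a·b] → w = 0.4197
Rules with consequent 'strong': {R1, R3, R4} → strengths 0.5155, 0.2755, 0.4197
Aggregate via t-conorm [a + b − a·b]: 0.7963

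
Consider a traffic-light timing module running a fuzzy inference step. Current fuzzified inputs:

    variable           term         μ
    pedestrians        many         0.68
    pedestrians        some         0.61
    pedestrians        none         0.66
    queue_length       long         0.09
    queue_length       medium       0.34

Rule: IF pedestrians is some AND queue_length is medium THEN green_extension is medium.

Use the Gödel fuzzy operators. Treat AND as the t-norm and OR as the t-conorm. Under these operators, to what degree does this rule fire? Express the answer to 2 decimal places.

firing strength: some=0.61, medium=0.34; AND[min(a, b)] → w = 0.34

0.34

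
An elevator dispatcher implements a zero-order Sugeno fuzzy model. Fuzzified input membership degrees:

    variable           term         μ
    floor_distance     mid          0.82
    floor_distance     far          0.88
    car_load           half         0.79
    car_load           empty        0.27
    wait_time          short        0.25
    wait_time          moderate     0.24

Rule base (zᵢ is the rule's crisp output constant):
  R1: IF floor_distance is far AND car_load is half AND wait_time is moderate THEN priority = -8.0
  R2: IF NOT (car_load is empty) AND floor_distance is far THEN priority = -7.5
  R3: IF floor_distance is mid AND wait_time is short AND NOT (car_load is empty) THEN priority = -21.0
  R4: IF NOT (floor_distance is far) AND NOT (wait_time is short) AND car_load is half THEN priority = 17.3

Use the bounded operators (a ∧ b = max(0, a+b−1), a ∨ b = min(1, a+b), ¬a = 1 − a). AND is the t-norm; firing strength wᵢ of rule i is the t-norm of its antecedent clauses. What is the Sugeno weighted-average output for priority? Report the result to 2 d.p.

R1 (z=-8.0): far=0.88, half=0.79, moderate=0.24; AND[max(0, a+b−1)] → w = 0.00
R2 (z=-7.5): ¬empty=1−0.27=0.73, far=0.88; AND[max(0, a+b−1)] → w = 0.61
R3 (z=-21.0): mid=0.82, short=0.25, ¬empty=1−0.27=0.73; AND[max(0, a+b−1)] → w = 0.00
R4 (z=17.3): ¬far=1−0.88=0.12, ¬short=1−0.25=0.75, half=0.79; AND[max(0, a+b−1)] → w = 0.00
Weighted average = (0.00·-8.0 + 0.61·-7.5 + 0.00·-21.0 + 0.00·17.3) / (0.00 + 0.61 + 0.00 + 0.00)
  = -4.5750 / 0.6100 = -7.50

-7.50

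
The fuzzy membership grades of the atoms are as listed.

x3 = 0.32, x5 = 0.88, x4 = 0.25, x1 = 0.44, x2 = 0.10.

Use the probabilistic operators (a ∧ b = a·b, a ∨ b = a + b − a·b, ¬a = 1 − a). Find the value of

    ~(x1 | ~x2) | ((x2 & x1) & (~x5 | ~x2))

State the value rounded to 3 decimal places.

0.094

~x2 = 1 − 0.1000 = 0.9000
x1 | ~x2 = a + b − a·b on (0.4400, 0.9000) = 0.9440
~(x1 | ~x2) = 1 − 0.9440 = 0.0560
x2 & x1 = a·b on (0.1000, 0.4400) = 0.0440
~x5 = 1 − 0.8800 = 0.1200
~x2 = 1 − 0.1000 = 0.9000
~x5 | ~x2 = a + b − a·b on (0.1200, 0.9000) = 0.9120
(x2 & x1) & (~x5 | ~x2) = a·b on (0.0440, 0.9120) = 0.0401
~(x1 | ~x2) | ((x2 & x1) & (~x5 | ~x2)) = a + b − a·b on (0.0560, 0.0401) = 0.0939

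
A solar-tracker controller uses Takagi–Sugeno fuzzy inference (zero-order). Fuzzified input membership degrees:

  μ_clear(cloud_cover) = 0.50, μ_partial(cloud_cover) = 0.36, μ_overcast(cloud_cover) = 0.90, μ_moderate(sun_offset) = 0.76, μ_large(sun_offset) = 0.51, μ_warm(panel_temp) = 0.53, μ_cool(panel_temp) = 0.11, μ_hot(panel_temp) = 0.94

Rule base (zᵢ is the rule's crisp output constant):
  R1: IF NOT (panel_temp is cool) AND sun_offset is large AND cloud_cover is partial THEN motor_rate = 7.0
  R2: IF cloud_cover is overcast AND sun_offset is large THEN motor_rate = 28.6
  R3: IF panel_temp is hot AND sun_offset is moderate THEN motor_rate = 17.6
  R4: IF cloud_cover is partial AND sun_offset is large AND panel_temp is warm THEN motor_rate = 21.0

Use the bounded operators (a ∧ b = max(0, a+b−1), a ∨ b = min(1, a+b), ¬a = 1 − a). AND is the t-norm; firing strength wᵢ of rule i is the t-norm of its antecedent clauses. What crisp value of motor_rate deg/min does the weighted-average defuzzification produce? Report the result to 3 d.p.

R1 (z=7.0): ¬cool=1−0.11=0.89, large=0.51, partial=0.36; AND[max(0, a+b−1)] → w = 0.00
R2 (z=28.6): overcast=0.90, large=0.51; AND[max(0, a+b−1)] → w = 0.41
R3 (z=17.6): hot=0.94, moderate=0.76; AND[max(0, a+b−1)] → w = 0.70
R4 (z=21.0): partial=0.36, large=0.51, warm=0.53; AND[max(0, a+b−1)] → w = 0.00
Weighted average = (0.00·7.0 + 0.41·28.6 + 0.70·17.6 + 0.00·21.0) / (0.00 + 0.41 + 0.70 + 0.00)
  = 24.0460 / 1.1100 = 21.663

21.663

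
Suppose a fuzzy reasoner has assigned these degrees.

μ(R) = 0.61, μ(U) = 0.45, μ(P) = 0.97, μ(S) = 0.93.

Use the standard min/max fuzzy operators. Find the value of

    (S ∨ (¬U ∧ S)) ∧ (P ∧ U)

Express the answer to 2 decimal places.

0.45

¬U = 1 − 0.45 = 0.55
¬U ∧ S = min(a, b) on (0.55, 0.93) = 0.55
S ∨ (¬U ∧ S) = max(a, b) on (0.93, 0.55) = 0.93
P ∧ U = min(a, b) on (0.97, 0.45) = 0.45
(S ∨ (¬U ∧ S)) ∧ (P ∧ U) = min(a, b) on (0.93, 0.45) = 0.45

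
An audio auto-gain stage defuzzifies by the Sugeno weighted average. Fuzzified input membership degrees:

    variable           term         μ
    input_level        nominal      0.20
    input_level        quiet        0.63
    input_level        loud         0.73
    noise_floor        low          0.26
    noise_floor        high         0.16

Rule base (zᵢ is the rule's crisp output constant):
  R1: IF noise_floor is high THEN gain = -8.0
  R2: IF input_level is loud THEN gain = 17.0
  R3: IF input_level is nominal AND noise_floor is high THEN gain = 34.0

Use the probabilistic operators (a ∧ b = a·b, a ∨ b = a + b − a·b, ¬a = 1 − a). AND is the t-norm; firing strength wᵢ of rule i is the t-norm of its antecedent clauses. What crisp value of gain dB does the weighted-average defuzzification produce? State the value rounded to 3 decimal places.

R1 (z=-8.0): high=0.16 → w = 0.1600
R2 (z=17.0): loud=0.73 → w = 0.7300
R3 (z=34.0): nominal=0.20, high=0.16; AND[a·b] → w = 0.0320
Weighted average = (0.1600·-8.0 + 0.7300·17.0 + 0.0320·34.0) / (0.1600 + 0.7300 + 0.0320)
  = 12.2180 / 0.9220 = 13.252

13.252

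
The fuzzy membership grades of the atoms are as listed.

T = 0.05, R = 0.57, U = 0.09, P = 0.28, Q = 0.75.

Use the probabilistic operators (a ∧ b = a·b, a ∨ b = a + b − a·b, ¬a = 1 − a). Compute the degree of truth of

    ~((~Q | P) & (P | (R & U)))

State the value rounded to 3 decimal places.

~Q = 1 − 0.7500 = 0.2500
~Q | P = a + b − a·b on (0.2500, 0.2800) = 0.4600
R & U = a·b on (0.5700, 0.0900) = 0.0513
P | (R & U) = a + b − a·b on (0.2800, 0.0513) = 0.3169
(~Q | P) & (P | (R & U)) = a·b on (0.4600, 0.3169) = 0.1458
~((~Q | P) & (P | (R & U))) = 1 − 0.1458 = 0.8542

0.854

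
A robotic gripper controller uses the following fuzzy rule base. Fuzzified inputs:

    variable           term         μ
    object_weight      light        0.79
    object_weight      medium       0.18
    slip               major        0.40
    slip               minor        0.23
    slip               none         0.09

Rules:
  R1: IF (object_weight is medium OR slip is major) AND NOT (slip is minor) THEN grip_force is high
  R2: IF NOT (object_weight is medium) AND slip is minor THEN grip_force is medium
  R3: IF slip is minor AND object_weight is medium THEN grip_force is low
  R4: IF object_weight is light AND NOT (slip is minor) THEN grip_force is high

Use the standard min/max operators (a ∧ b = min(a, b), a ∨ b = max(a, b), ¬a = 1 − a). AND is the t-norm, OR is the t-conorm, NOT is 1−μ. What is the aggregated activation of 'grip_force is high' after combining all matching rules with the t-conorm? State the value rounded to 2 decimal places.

0.77

R1: (medium=0.18 OR major=0.40) = 0.40; AND[min(a, b)] with ¬minor=1−0.23=0.77 → w = 0.40
R2: ¬medium=1−0.18=0.82, minor=0.23; AND[min(a, b)] → w = 0.23
R3: minor=0.23, medium=0.18; AND[min(a, b)] → w = 0.18
R4: light=0.79, ¬minor=1−0.23=0.77; AND[min(a, b)] → w = 0.77
Rules with consequent 'high': {R1, R4} → strengths 0.40, 0.77
Aggregate via t-conorm [max(a, b)]: 0.77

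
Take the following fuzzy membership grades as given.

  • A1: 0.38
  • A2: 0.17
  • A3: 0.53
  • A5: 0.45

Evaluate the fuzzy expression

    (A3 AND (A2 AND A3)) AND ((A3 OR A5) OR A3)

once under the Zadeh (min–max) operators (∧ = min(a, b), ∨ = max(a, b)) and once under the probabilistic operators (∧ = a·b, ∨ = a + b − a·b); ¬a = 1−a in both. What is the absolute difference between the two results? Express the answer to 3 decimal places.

0.128

Under Zadeh (min–max):
  A2 AND A3 = min(a, b) on (0.17, 0.53) = 0.17
  A3 AND (A2 AND A3) = min(a, b) on (0.53, 0.17) = 0.17
  A3 OR A5 = max(a, b) on (0.53, 0.45) = 0.53
  (A3 OR A5) OR A3 = max(a, b) on (0.53, 0.53) = 0.53
  (A3 AND (A2 AND A3)) AND ((A3 OR A5) OR A3) = min(a, b) on (0.17, 0.53) = 0.17
  → value = 0.1700
Under probabilistic:
  A2 AND A3 = a·b on (0.1700, 0.5300) = 0.0901
  A3 AND (A2 AND A3) = a·b on (0.5300, 0.0901) = 0.0478
  A3 OR A5 = a + b − a·b on (0.5300, 0.4500) = 0.7415
  (A3 OR A5) OR A3 = a + b − a·b on (0.7415, 0.5300) = 0.8785
  (A3 AND (A2 AND A3)) AND ((A3 OR A5) OR A3) = a·b on (0.0478, 0.8785) = 0.0420
  → value = 0.0420
|0.1700 − 0.0420| = 0.128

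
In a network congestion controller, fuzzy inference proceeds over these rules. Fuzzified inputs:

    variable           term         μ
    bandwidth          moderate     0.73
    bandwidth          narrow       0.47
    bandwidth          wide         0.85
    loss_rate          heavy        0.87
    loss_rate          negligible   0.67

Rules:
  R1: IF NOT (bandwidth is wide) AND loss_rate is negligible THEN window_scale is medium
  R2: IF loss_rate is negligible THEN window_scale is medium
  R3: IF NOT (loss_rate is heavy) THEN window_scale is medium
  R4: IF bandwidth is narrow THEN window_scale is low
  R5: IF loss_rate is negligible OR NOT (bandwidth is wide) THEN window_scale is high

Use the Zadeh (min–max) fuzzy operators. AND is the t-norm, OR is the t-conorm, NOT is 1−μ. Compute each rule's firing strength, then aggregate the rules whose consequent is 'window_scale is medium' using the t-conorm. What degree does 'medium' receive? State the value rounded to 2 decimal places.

0.67

R1: ¬wide=1−0.85=0.15, negligible=0.67; AND[min(a, b)] → w = 0.15
R2: negligible=0.67 → w = 0.67
R3: ¬heavy=1−0.87=0.13 → w = 0.13
R4: narrow=0.47 → w = 0.47
R5: negligible=0.67, ¬wide=1−0.85=0.15; OR[max(a, b)] → w = 0.67
Rules with consequent 'medium': {R1, R2, R3} → strengths 0.15, 0.67, 0.13
Aggregate via t-conorm [max(a, b)]: 0.67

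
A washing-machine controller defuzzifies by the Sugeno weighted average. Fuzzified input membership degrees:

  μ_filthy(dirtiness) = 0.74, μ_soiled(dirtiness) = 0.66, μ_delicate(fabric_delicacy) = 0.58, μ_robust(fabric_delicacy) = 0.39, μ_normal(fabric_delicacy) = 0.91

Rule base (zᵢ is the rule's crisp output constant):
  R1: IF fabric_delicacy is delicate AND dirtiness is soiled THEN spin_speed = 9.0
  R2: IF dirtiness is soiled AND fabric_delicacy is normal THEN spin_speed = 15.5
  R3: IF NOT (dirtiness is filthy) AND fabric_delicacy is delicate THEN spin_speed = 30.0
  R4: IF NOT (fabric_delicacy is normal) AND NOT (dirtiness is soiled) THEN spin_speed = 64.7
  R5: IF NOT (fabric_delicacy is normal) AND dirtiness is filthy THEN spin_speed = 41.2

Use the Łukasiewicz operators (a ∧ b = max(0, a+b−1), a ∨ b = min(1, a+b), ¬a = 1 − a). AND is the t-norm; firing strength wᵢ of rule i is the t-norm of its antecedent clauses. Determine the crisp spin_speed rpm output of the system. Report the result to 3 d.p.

13.574

R1 (z=9.0): delicate=0.58, soiled=0.66; AND[max(0, a+b−1)] → w = 0.24
R2 (z=15.5): soiled=0.66, normal=0.91; AND[max(0, a+b−1)] → w = 0.57
R3 (z=30.0): ¬filthy=1−0.74=0.26, delicate=0.58; AND[max(0, a+b−1)] → w = 0.00
R4 (z=64.7): ¬normal=1−0.91=0.09, ¬soiled=1−0.66=0.34; AND[max(0, a+b−1)] → w = 0.00
R5 (z=41.2): ¬normal=1−0.91=0.09, filthy=0.74; AND[max(0, a+b−1)] → w = 0.00
Weighted average = (0.24·9.0 + 0.57·15.5 + 0.00·30.0 + 0.00·64.7 + 0.00·41.2) / (0.24 + 0.57 + 0.00 + 0.00 + 0.00)
  = 10.9950 / 0.8100 = 13.574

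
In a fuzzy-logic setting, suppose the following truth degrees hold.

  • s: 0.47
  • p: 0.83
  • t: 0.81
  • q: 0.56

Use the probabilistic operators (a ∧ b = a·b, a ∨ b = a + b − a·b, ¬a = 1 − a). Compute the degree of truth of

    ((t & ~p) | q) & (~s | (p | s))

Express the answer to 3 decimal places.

0.594

~p = 1 − 0.8300 = 0.1700
t & ~p = a·b on (0.8100, 0.1700) = 0.1377
(t & ~p) | q = a + b − a·b on (0.1377, 0.5600) = 0.6206
~s = 1 − 0.4700 = 0.5300
p | s = a + b − a·b on (0.8300, 0.4700) = 0.9099
~s | (p | s) = a + b − a·b on (0.5300, 0.9099) = 0.9577
((t & ~p) | q) & (~s | (p | s)) = a·b on (0.6206, 0.9577) = 0.5943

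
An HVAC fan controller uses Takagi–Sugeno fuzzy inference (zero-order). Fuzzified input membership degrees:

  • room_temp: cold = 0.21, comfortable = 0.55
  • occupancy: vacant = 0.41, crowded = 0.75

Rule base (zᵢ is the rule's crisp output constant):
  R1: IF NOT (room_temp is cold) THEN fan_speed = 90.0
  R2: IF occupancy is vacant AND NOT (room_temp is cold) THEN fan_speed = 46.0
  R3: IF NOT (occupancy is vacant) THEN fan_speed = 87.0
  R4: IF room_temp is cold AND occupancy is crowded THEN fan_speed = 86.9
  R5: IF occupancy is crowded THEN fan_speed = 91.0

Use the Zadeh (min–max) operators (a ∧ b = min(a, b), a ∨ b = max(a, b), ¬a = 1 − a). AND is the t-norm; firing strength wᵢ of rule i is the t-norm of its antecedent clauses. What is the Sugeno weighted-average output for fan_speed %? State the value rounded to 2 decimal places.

R1 (z=90.0): ¬cold=1−0.21=0.79 → w = 0.79
R2 (z=46.0): vacant=0.41, ¬cold=1−0.21=0.79; AND[min(a, b)] → w = 0.41
R3 (z=87.0): ¬vacant=1−0.41=0.59 → w = 0.59
R4 (z=86.9): cold=0.21, crowded=0.75; AND[min(a, b)] → w = 0.21
R5 (z=91.0): crowded=0.75 → w = 0.75
Weighted average = (0.79·90.0 + 0.41·46.0 + 0.59·87.0 + 0.21·86.9 + 0.75·91.0) / (0.79 + 0.41 + 0.59 + 0.21 + 0.75)
  = 227.7890 / 2.7500 = 82.83

82.83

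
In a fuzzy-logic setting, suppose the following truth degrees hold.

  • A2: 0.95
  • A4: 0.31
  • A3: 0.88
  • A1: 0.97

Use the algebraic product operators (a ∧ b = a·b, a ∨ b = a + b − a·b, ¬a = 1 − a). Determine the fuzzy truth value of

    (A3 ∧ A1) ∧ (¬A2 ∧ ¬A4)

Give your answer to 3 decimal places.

0.029

A3 ∧ A1 = a·b on (0.8800, 0.9700) = 0.8536
¬A2 = 1 − 0.9500 = 0.0500
¬A4 = 1 − 0.3100 = 0.6900
¬A2 ∧ ¬A4 = a·b on (0.0500, 0.6900) = 0.0345
(A3 ∧ A1) ∧ (¬A2 ∧ ¬A4) = a·b on (0.8536, 0.0345) = 0.0294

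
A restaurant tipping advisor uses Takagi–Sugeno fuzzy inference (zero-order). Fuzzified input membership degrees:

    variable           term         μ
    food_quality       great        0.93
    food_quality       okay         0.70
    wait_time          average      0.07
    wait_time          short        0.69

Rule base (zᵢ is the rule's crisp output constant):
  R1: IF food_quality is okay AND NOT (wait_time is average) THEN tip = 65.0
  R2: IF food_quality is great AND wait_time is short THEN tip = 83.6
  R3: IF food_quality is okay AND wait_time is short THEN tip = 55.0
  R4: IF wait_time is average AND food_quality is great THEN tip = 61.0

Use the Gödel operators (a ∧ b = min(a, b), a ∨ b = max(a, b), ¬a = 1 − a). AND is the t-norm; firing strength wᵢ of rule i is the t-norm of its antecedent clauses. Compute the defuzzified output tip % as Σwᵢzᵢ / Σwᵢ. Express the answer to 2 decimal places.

R1 (z=65.0): okay=0.70, ¬average=1−0.07=0.93; AND[min(a, b)] → w = 0.70
R2 (z=83.6): great=0.93, short=0.69; AND[min(a, b)] → w = 0.69
R3 (z=55.0): okay=0.70, short=0.69; AND[min(a, b)] → w = 0.69
R4 (z=61.0): average=0.07, great=0.93; AND[min(a, b)] → w = 0.07
Weighted average = (0.70·65.0 + 0.69·83.6 + 0.69·55.0 + 0.07·61.0) / (0.70 + 0.69 + 0.69 + 0.07)
  = 145.4040 / 2.1500 = 67.63

67.63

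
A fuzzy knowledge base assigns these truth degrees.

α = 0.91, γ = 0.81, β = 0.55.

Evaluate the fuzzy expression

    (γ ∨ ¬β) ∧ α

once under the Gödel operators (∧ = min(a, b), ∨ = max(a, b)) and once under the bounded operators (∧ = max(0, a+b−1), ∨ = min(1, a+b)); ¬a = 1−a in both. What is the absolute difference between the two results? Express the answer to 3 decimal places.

0.100

Under Gödel:
  ¬β = 1 − 0.55 = 0.45
  γ ∨ ¬β = max(a, b) on (0.81, 0.45) = 0.81
  (γ ∨ ¬β) ∧ α = min(a, b) on (0.81, 0.91) = 0.81
  → value = 0.8100
Under bounded:
  ¬β = 1 − 0.55 = 0.45
  γ ∨ ¬β = min(1, a+b) on (0.81, 0.45) = 1.00
  (γ ∨ ¬β) ∧ α = max(0, a+b−1) on (1.00, 0.91) = 0.91
  → value = 0.9100
|0.8100 − 0.9100| = 0.100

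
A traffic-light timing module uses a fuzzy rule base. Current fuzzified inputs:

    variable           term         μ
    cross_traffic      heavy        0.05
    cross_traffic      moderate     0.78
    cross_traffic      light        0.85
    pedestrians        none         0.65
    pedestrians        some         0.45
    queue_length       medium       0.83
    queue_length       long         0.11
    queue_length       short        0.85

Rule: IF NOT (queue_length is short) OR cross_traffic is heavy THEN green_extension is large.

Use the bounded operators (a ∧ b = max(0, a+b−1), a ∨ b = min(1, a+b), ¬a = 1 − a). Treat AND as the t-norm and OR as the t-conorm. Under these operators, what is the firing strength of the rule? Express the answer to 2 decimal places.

firing strength: ¬short=1−0.85=0.15, heavy=0.05; OR[min(1, a+b)] → w = 0.20

0.20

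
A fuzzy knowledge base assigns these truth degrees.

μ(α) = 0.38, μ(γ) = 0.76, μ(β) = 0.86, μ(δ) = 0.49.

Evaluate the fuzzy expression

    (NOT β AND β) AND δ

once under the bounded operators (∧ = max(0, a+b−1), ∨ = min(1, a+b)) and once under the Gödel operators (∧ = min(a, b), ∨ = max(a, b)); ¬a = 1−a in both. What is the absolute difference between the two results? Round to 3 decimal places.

Under bounded:
  NOT β = 1 − 0.86 = 0.14
  NOT β AND β = max(0, a+b−1) on (0.14, 0.86) = 0.00
  (NOT β AND β) AND δ = max(0, a+b−1) on (0.00, 0.49) = 0.00
  → value = 0.0000
Under Gödel:
  NOT β = 1 − 0.86 = 0.14
  NOT β AND β = min(a, b) on (0.14, 0.86) = 0.14
  (NOT β AND β) AND δ = min(a, b) on (0.14, 0.49) = 0.14
  → value = 0.1400
|0.0000 − 0.1400| = 0.140

0.140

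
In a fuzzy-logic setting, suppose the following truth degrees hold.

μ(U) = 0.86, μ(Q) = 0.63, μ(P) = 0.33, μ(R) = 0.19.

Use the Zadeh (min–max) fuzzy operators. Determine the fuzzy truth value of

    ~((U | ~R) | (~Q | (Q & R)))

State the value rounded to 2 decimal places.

0.14

~R = 1 − 0.19 = 0.81
U | ~R = max(a, b) on (0.86, 0.81) = 0.86
~Q = 1 − 0.63 = 0.37
Q & R = min(a, b) on (0.63, 0.19) = 0.19
~Q | (Q & R) = max(a, b) on (0.37, 0.19) = 0.37
(U | ~R) | (~Q | (Q & R)) = max(a, b) on (0.86, 0.37) = 0.86
~((U | ~R) | (~Q | (Q & R))) = 1 − 0.86 = 0.14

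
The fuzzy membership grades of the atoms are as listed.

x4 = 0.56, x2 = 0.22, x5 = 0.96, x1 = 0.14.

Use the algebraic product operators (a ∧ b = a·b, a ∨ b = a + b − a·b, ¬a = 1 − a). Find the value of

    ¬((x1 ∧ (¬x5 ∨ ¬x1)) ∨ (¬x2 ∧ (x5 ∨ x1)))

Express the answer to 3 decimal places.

0.217

¬x5 = 1 − 0.9600 = 0.0400
¬x1 = 1 − 0.1400 = 0.8600
¬x5 ∨ ¬x1 = a + b − a·b on (0.0400, 0.8600) = 0.8656
x1 ∧ (¬x5 ∨ ¬x1) = a·b on (0.1400, 0.8656) = 0.1212
¬x2 = 1 − 0.2200 = 0.7800
x5 ∨ x1 = a + b − a·b on (0.9600, 0.1400) = 0.9656
¬x2 ∧ (x5 ∨ x1) = a·b on (0.7800, 0.9656) = 0.7532
(x1 ∧ (¬x5 ∨ ¬x1)) ∨ (¬x2 ∧ (x5 ∨ x1)) = a + b − a·b on (0.1212, 0.7532) = 0.7831
¬((x1 ∧ (¬x5 ∨ ¬x1)) ∨ (¬x2 ∧ (x5 ∨ x1))) = 1 − 0.7831 = 0.2169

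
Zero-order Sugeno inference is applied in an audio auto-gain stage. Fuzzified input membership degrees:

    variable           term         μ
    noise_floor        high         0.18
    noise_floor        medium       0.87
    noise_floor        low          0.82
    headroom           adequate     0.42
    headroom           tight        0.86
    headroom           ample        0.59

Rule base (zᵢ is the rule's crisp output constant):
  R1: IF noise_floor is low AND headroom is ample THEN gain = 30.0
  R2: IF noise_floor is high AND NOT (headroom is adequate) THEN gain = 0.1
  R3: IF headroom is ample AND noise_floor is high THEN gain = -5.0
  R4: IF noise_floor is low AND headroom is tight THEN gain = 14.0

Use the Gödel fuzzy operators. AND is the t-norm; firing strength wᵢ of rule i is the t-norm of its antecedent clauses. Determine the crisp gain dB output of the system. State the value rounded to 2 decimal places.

R1 (z=30.0): low=0.82, ample=0.59; AND[min(a, b)] → w = 0.59
R2 (z=0.1): high=0.18, ¬adequate=1−0.42=0.58; AND[min(a, b)] → w = 0.18
R3 (z=-5.0): ample=0.59, high=0.18; AND[min(a, b)] → w = 0.18
R4 (z=14.0): low=0.82, tight=0.86; AND[min(a, b)] → w = 0.82
Weighted average = (0.59·30.0 + 0.18·0.1 + 0.18·-5.0 + 0.82·14.0) / (0.59 + 0.18 + 0.18 + 0.82)
  = 28.2980 / 1.7700 = 15.99

15.99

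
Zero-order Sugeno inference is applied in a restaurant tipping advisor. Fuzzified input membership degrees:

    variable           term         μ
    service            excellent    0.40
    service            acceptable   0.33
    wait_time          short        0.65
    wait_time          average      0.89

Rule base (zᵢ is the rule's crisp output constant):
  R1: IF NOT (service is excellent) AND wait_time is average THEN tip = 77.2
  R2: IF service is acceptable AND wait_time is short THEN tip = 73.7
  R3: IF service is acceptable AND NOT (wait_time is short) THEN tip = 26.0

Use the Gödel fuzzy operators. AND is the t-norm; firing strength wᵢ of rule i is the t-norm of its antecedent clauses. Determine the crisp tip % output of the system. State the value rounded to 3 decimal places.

62.874

R1 (z=77.2): ¬excellent=1−0.40=0.60, average=0.89; AND[min(a, b)] → w = 0.60
R2 (z=73.7): acceptable=0.33, short=0.65; AND[min(a, b)] → w = 0.33
R3 (z=26.0): acceptable=0.33, ¬short=1−0.65=0.35; AND[min(a, b)] → w = 0.33
Weighted average = (0.60·77.2 + 0.33·73.7 + 0.33·26.0) / (0.60 + 0.33 + 0.33)
  = 79.2210 / 1.2600 = 62.874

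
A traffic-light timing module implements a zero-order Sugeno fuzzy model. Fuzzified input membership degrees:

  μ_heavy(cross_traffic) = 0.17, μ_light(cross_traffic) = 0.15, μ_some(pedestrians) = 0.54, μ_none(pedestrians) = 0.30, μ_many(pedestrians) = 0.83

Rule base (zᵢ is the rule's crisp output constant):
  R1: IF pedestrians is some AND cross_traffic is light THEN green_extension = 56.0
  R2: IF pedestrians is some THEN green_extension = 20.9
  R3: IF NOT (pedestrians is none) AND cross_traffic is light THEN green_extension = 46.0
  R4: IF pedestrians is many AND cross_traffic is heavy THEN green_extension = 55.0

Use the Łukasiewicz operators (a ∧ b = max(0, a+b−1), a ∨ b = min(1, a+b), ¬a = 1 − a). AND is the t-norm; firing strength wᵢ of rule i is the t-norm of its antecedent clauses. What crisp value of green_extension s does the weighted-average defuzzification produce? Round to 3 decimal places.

R1 (z=56.0): some=0.54, light=0.15; AND[max(0, a+b−1)] → w = 0.00
R2 (z=20.9): some=0.54 → w = 0.54
R3 (z=46.0): ¬none=1−0.30=0.70, light=0.15; AND[max(0, a+b−1)] → w = 0.00
R4 (z=55.0): many=0.83, heavy=0.17; AND[max(0, a+b−1)] → w = 0.00
Weighted average = (0.00·56.0 + 0.54·20.9 + 0.00·46.0 + 0.00·55.0) / (0.00 + 0.54 + 0.00 + 0.00)
  = 11.2860 / 0.5400 = 20.900

20.900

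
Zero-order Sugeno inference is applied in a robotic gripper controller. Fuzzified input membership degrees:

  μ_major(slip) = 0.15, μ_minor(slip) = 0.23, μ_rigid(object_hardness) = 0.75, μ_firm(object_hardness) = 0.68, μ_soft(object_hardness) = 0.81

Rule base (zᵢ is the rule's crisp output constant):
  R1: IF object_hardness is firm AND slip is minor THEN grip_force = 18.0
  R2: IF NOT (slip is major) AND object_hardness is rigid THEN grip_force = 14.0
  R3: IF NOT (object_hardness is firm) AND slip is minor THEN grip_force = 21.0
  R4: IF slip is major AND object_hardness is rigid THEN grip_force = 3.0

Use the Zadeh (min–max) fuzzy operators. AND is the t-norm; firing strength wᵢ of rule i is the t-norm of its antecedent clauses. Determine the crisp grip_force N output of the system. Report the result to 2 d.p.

14.65

R1 (z=18.0): firm=0.68, minor=0.23; AND[min(a, b)] → w = 0.23
R2 (z=14.0): ¬major=1−0.15=0.85, rigid=0.75; AND[min(a, b)] → w = 0.75
R3 (z=21.0): ¬firm=1−0.68=0.32, minor=0.23; AND[min(a, b)] → w = 0.23
R4 (z=3.0): major=0.15, rigid=0.75; AND[min(a, b)] → w = 0.15
Weighted average = (0.23·18.0 + 0.75·14.0 + 0.23·21.0 + 0.15·3.0) / (0.23 + 0.75 + 0.23 + 0.15)
  = 19.9200 / 1.3600 = 14.65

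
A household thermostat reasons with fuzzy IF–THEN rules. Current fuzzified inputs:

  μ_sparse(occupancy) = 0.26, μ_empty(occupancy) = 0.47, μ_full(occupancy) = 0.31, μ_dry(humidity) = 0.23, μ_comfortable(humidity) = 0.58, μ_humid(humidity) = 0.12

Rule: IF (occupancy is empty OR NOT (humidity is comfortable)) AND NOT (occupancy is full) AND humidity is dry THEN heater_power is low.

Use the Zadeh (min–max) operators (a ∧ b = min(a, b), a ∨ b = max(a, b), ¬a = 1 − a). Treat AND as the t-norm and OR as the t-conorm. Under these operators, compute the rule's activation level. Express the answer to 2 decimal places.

firing strength: (empty=0.47 OR ¬comfortable=1−0.58=0.42) = 0.47; AND[min(a, b)] with ¬full=1−0.31=0.69, dry=0.23 → w = 0.23

0.23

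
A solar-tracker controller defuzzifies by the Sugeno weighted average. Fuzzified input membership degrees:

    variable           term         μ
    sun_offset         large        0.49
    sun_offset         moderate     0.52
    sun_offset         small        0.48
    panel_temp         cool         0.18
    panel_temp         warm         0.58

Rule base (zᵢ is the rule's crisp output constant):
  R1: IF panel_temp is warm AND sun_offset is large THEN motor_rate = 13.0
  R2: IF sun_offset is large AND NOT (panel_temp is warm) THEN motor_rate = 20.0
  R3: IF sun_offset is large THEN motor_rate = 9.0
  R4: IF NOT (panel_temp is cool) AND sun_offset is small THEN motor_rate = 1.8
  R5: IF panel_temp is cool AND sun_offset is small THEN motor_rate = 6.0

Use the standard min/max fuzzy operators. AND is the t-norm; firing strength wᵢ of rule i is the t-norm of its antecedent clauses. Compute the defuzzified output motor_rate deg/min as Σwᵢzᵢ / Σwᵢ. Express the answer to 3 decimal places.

R1 (z=13.0): warm=0.58, large=0.49; AND[min(a, b)] → w = 0.49
R2 (z=20.0): large=0.49, ¬warm=1−0.58=0.42; AND[min(a, b)] → w = 0.42
R3 (z=9.0): large=0.49 → w = 0.49
R4 (z=1.8): ¬cool=1−0.18=0.82, small=0.48; AND[min(a, b)] → w = 0.48
R5 (z=6.0): cool=0.18, small=0.48; AND[min(a, b)] → w = 0.18
Weighted average = (0.49·13.0 + 0.42·20.0 + 0.49·9.0 + 0.48·1.8 + 0.18·6.0) / (0.49 + 0.42 + 0.49 + 0.48 + 0.18)
  = 21.1240 / 2.0600 = 10.254

10.254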